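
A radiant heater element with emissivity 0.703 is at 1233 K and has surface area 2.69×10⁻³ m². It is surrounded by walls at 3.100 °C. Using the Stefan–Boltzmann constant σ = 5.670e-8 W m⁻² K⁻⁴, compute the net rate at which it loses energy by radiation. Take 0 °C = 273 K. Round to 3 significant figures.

Net loss ≈ 247 W

Surroundings: T = 3.100 °C + 273 = 276.100 K.
Area A = 2.69×10⁻³ m².
Net radiated power P_net = εσA(T⁴ − T₀⁴) = 0.703×5.670×10⁻⁸×2.69×10⁻³×(1233⁴ − 276.100⁴).
T⁴ − T₀⁴ = 2.31128×10¹² − 5.81120×10⁹ = 2.30547×10¹² K⁴, so P_net = 247 W.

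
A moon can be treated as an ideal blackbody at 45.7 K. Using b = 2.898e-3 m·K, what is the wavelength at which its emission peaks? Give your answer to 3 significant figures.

λ_max ≈ 63.4 μm

Wien's displacement law: λ_max = b/T = (2.898×10⁻³ m·K)/(45.7 K) = 6.341×10⁻⁵ m.
That is 63.4 μm, in the infrared range.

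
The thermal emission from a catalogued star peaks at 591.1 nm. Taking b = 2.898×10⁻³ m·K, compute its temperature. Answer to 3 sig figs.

T ≈ 4.90×10³ K

Wien's law gives T = b/λ_max = (2.898×10⁻³ m·K)/(5.911×10⁻⁷ m) = 4.90×10³ K.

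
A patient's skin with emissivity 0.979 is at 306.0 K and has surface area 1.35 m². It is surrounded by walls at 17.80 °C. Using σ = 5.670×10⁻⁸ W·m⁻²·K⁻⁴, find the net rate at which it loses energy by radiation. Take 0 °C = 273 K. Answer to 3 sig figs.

Surroundings: T = 17.80 °C + 273 = 290.80 K.
Area A = 1.35 m².
Net radiated power P_net = εσA(T⁴ − T₀⁴) = 0.979×5.670×10⁻⁸×1.35×(306.0⁴ − 290.80⁴).
T⁴ − T₀⁴ = 8.76770×10⁹ − 7.15118×10⁹ = 1.61652×10⁹ K⁴, so P_net = 121 W.

Net loss ≈ 121 W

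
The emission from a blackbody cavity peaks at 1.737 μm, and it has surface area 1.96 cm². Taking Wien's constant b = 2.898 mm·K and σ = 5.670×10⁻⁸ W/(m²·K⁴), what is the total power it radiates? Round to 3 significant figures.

Wien's law: T = b/λ_max = 2.898×10⁻³/1.737×10⁻⁶ = 1668.39 K.
Area A = 1.96 cm² = 1.96×10⁻⁴ m².
Then P = σAT⁴ = 5.670×10⁻⁸×1.96×10⁻⁴×(1668.39)⁴ = 86.1 W.

P ≈ 86.1 W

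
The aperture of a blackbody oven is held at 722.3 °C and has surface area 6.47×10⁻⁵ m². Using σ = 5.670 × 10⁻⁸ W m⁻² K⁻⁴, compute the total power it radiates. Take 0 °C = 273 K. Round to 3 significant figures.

T = 722.3 °C + 273 = 995.3 K.
Area A = 6.47×10⁻⁵ m².
P = σAT⁴ = 5.670×10⁻⁸ × 6.47×10⁻⁵ × (995.3)⁴ = 3.60 W.

P ≈ 3.60 W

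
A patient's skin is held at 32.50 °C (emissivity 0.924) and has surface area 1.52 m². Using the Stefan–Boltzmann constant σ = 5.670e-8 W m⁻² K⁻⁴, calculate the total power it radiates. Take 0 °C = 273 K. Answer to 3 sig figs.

T = 32.50 °C + 273 = 305.50 K.
Area A = 1.52 m².
P = εσAT⁴ = 0.924 × 5.670×10⁻⁸ × 1.52 × (305.50)⁴ = 694 W.

P ≈ 694 W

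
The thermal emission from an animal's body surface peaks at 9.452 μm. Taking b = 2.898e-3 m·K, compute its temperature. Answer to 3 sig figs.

Wien's law gives T = b/λ_max = (2.898×10⁻³ m·K)/(9.452×10⁻⁶ m) = 307 K.

T ≈ 307 K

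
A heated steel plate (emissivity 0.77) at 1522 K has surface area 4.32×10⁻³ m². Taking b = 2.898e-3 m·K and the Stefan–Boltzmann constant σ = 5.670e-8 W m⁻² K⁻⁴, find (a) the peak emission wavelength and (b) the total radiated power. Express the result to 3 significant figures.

λ_max ≈ 1.90×10³ nm; P ≈ 1.01×10³ W

(a) λ_max = b/T = 2.898×10⁻³/1522 = 1.904×10⁻⁶ m = 1.90×10³ nm.
Area A = 4.32×10⁻³ m².
(b) P = εσAT⁴ = 0.77×5.670×10⁻⁸×4.32×10⁻³×(1522)⁴ = 1.01×10³ W.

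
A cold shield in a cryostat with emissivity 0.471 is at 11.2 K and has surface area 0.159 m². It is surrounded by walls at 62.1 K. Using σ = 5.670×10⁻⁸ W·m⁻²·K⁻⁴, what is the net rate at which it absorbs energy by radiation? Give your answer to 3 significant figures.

Area A = 0.159 m².
Net radiated power P_net = εσA(T⁴ − T₀⁴) = 0.471×5.670×10⁻⁸×0.159×(11.2⁴ − 62.1⁴).
T⁴ − T₀⁴ = 15735.2 − 1.48719×10⁷ = -1.48562×10⁷ K⁴, so P_net = -0.0631 W — negative, meaning a net gain of 0.0631 W.

Net gain ≈ 0.0631 W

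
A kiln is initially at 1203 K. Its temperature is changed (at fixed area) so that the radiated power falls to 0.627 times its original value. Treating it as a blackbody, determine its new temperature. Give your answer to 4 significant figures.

P ∝ T⁴, so T₂/T₁ = (P₂/P₁)^(1/4) = (0.627)^(1/4) = 0.889850.
T₂ = 1203 × 0.889850 = 1070 K.

T₂ ≈ 1070 K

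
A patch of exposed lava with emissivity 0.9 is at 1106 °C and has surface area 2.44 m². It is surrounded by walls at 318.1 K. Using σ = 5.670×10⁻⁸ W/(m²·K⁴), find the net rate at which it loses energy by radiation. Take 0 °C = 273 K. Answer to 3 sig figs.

Net loss ≈ 4.49×10⁵ W

T = 1106 °C + 273 = 1379 K.
Area A = 2.44 m².
Net radiated power P_net = εσA(T⁴ − T₀⁴) = 0.9×5.670×10⁻⁸×2.44×(1379⁴ − 318.1⁴).
T⁴ − T₀⁴ = 3.61624×10¹² − 1.02389×10¹⁰ = 3.60600×10¹² K⁴, so P_net = 4.49×10⁵ W.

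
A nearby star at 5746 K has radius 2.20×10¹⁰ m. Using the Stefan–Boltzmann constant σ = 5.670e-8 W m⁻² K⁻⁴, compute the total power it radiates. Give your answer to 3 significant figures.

P ≈ 3.76×10²⁹ W

Surface area A = 4πR² = 4π(2.20×10¹⁰ m)² = 6.08212×10²¹ m².
P = σAT⁴ = 5.670×10⁻⁸ × 6.08212×10²¹ × (5746)⁴ = 3.76×10²⁹ W.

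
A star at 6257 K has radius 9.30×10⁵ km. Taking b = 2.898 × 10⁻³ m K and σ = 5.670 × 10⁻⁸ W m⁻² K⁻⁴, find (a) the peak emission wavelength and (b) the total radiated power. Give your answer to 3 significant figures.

λ_max ≈ 463 nm; P ≈ 9.45×10²⁶ W

(a) λ_max = b/T = 2.898×10⁻³/6257 = 4.632×10⁻⁷ m = 463 nm.
Surface area A = 4πR² = 4π(9.30×10⁸ m)² = 1.08687×10¹⁹ m².
(b) P = σAT⁴ = 5.670×10⁻⁸×1.08687×10¹⁹×(6257)⁴ = 9.45×10²⁶ W.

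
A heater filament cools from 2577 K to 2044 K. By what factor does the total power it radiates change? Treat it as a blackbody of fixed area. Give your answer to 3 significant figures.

P₂/P₁ ≈ 0.396

P ∝ T⁴, so P₂/P₁ = (T₂/T₁)⁴ = (2044/2577)⁴ = (0.793170)⁴ = 0.396.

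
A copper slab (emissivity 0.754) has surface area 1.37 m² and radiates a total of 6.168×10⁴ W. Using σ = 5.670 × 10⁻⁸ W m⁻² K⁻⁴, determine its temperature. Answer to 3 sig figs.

Area A = 1.37 m².
P = εσAT⁴ ⇒ T = (P/(εσA))^(1/4) = (6.168×10⁴/(0.754×5.670×10⁻⁸×1.37))^(1/4) = 1.01×10³ K.

T ≈ 1.01×10³ K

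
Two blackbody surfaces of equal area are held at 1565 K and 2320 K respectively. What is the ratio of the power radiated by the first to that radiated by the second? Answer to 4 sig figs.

P₁/P₂ ≈ 0.2071

With equal areas, P₁/P₂ = (T₁/T₂)⁴ = (1565/2320)⁴ = 0.2071.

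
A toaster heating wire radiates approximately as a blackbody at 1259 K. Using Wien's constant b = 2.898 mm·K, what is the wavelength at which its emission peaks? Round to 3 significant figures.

Wien's displacement law: λ_max = b/T = (2.898×10⁻³ m·K)/(1259 K) = 2.302×10⁻⁶ m.
That is 2.30 μm, in the infrared range.

λ_max ≈ 2.30 μm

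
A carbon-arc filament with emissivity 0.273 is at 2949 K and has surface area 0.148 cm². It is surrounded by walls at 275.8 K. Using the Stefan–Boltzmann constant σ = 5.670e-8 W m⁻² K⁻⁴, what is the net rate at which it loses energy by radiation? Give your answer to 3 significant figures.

Area A = 0.148 cm² = 1.48×10⁻⁵ m².
Net radiated power P_net = εσA(T⁴ − T₀⁴) = 0.273×5.670×10⁻⁸×1.48×10⁻⁵×(2949⁴ − 275.8⁴).
T⁴ − T₀⁴ = 7.56309×10¹³ − 5.78598×10⁹ = 7.56251×10¹³ K⁴, so P_net = 17.3 W.

Net loss ≈ 17.3 W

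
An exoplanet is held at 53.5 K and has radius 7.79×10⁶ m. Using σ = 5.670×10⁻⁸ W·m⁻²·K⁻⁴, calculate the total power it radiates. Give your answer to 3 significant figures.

P ≈ 3.54×10¹⁴ W

Surface area A = 4πR² = 4π(7.79×10⁶ m)² = 7.62579×10¹⁴ m².
P = σAT⁴ = 5.670×10⁻⁸ × 7.62579×10¹⁴ × (53.5)⁴ = 3.54×10¹⁴ W.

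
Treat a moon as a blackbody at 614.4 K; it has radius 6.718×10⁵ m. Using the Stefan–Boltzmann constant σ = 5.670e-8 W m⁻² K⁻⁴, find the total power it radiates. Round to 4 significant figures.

Surface area A = 4πR² = 4π(6.718×10⁵ m)² = 5.67139×10¹² m².
P = σAT⁴ = 5.670×10⁻⁸ × 5.67139×10¹² × (614.4)⁴ = 4.582×10¹⁶ W.

P ≈ 4.582×10¹⁶ W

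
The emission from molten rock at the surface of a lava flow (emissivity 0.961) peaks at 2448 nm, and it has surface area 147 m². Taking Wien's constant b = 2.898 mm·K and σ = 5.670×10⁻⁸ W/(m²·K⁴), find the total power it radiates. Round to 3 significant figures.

Wien's law: T = b/λ_max = 2.898×10⁻³/2.448×10⁻⁶ = 1183.82 K.
Area A = 147 m².
Then P = εσAT⁴ = 0.961×5.670×10⁻⁸×147×(1183.82)⁴ = 1.57×10⁷ W.

P ≈ 1.57×10⁷ W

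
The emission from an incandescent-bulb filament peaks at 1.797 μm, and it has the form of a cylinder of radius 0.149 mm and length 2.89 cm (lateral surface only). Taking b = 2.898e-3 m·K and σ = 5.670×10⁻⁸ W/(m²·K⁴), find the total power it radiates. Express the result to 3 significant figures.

P ≈ 10.4 W

Wien's law: T = b/λ_max = 2.898×10⁻³/1.797×10⁻⁶ = 1612.69 K.
Lateral area A = 2πrL = 2π×1.49×10⁻⁴×0.0289 = 2.70560×10⁻⁵ m².
Then P = σAT⁴ = 5.670×10⁻⁸×2.70560×10⁻⁵×(1612.69)⁴ = 10.4 W.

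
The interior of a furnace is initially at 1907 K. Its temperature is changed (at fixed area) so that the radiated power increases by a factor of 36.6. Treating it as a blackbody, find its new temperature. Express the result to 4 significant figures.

T₂ ≈ 4691 K

P ∝ T⁴, so T₂/T₁ = (P₂/P₁)^(1/4) = (36.6)^(1/4) = 2.45963.
T₂ = 1907 × 2.45963 = 4691 K.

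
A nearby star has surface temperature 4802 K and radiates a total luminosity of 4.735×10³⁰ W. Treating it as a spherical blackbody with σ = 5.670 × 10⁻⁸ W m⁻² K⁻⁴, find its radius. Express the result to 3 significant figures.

R ≈ 1.12×10¹¹ m

L = 4πR²σT⁴ ⇒ R = √(L/(4πσT⁴)).
σT⁴ = 3.01489×10⁷ W/m², so R = √(4.735×10³⁰/(4π×3.01489×10⁷)) = 1.12×10¹¹ m.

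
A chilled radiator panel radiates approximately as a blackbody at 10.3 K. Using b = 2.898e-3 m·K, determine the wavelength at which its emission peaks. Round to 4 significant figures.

Wien's displacement law: λ_max = b/T = (2.898×10⁻³ m·K)/(10.3 K) = 2.8136×10⁻⁴ m.
That is 0.2814 mm, in the infrared range.

λ_max ≈ 0.2814 mm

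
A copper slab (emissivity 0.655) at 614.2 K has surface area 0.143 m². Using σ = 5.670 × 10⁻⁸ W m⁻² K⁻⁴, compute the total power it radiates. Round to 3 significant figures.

Area A = 0.143 m².
P = εσAT⁴ = 0.655 × 5.670×10⁻⁸ × 0.143 × (614.2)⁴ = 756 W.

P ≈ 756 W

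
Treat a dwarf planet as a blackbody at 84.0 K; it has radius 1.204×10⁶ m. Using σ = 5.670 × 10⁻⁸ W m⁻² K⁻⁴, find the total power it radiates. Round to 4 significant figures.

Surface area A = 4πR² = 4π(1.204×10⁶ m)² = 1.82164×10¹³ m².
P = σAT⁴ = 5.670×10⁻⁸ × 1.82164×10¹³ × (84.0)⁴ = 5.142×10¹³ W.

P ≈ 5.142×10¹³ W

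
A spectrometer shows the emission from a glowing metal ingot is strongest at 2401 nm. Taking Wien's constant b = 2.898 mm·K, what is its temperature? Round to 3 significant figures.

T ≈ 1.21×10³ K

Wien's law gives T = b/λ_max = (2.898×10⁻³ m·K)/(2.401×10⁻⁶ m) = 1.21×10³ K.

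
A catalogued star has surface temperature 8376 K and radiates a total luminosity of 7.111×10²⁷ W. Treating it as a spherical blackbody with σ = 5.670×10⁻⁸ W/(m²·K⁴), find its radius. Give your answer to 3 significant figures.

L = 4πR²σT⁴ ⇒ R = √(L/(4πσT⁴)).
σT⁴ = 2.79081×10⁸ W/m², so R = √(7.111×10²⁷/(4π×2.79081×10⁸)) = 1.42×10⁹ m.

R ≈ 1.42×10⁹ m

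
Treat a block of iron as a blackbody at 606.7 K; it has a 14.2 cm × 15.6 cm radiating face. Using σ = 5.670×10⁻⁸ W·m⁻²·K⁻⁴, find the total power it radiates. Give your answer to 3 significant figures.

P ≈ 170 W

Area A = 0.142 × 0.156 = 0.022152 m².
P = σAT⁴ = 5.670×10⁻⁸ × 0.022152 × (606.7)⁴ = 170 W.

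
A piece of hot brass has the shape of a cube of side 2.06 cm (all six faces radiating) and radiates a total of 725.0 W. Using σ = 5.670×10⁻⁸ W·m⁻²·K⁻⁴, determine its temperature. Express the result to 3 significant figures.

Area A = 6s² = 6×(0.0206 m)² = 2.54616×10⁻³ m².
P = σAT⁴ ⇒ T = (P/(σA))^(1/4) = (725.0/(5.670×10⁻⁸×2.54616×10⁻³))^(1/4) = 1.50×10³ K.

T ≈ 1.50×10³ K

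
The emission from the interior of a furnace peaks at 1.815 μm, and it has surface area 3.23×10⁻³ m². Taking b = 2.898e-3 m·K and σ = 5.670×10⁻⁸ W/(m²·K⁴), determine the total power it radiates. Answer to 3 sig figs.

Wien's law: T = b/λ_max = 2.898×10⁻³/1.815×10⁻⁶ = 1596.69 K.
Area A = 3.23×10⁻³ m².
Then P = σAT⁴ = 5.670×10⁻⁸×3.23×10⁻³×(1596.69)⁴ = 1.19×10³ W.

P ≈ 1.19×10³ W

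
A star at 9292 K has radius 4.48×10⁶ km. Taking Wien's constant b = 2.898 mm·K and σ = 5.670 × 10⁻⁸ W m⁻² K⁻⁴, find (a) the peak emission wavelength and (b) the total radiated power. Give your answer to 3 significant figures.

(a) λ_max = b/T = 2.898×10⁻³/9292 = 3.119×10⁻⁷ m = 312 nm.
Surface area A = 4πR² = 4π(4.48×10⁹ m)² = 2.52212×10²⁰ m².
(b) P = σAT⁴ = 5.670×10⁻⁸×2.52212×10²⁰×(9292)⁴ = 1.07×10²⁹ W.

λ_max ≈ 312 nm; P ≈ 1.07×10²⁹ W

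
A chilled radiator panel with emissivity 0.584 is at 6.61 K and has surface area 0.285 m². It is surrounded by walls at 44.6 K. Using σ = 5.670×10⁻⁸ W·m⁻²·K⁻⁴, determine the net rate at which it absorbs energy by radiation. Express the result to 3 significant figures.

Area A = 0.285 m².
Net radiated power P_net = εσA(T⁴ − T₀⁴) = 0.584×5.670×10⁻⁸×0.285×(6.61⁴ − 44.6⁴).
T⁴ − T₀⁴ = 1909.00 − 3.95676×10⁶ = -3.95485×10⁶ K⁴, so P_net = -0.0373 W — negative, meaning a net gain of 0.0373 W.

Net gain ≈ 0.0373 W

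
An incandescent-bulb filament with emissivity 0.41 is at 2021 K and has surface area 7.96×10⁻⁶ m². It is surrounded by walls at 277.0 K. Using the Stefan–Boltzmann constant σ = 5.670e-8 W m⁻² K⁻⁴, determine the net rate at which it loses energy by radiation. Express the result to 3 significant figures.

Net loss ≈ 3.09 W

Area A = 7.96×10⁻⁶ m².
Net radiated power P_net = εσA(T⁴ − T₀⁴) = 0.41×5.670×10⁻⁸×7.96×10⁻⁶×(2021⁴ − 277.0⁴).
T⁴ − T₀⁴ = 1.66827×10¹³ − 5.88734×10⁹ = 1.66768×10¹³ K⁴, so P_net = 3.09 W.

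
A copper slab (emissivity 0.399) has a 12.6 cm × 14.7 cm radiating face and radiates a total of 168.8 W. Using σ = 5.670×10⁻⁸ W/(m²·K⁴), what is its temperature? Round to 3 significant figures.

Area A = 0.126 × 0.147 = 0.018522 m².
P = εσAT⁴ ⇒ T = (P/(εσA))^(1/4) = (168.8/(0.399×5.670×10⁻⁸×0.018522))^(1/4) = 797 K.

T ≈ 797 K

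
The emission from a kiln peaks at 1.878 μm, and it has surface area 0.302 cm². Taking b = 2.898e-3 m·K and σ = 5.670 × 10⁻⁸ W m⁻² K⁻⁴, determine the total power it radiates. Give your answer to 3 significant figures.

P ≈ 9.71 W

Wien's law: T = b/λ_max = 2.898×10⁻³/1.878×10⁻⁶ = 1543.13 K.
Area A = 0.302 cm² = 3.02×10⁻⁵ m².
Then P = σAT⁴ = 5.670×10⁻⁸×3.02×10⁻⁵×(1543.13)⁴ = 9.71 W.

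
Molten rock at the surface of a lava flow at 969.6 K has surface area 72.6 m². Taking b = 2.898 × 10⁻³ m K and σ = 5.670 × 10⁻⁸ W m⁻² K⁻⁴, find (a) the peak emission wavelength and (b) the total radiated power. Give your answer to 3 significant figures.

(a) λ_max = b/T = 2.898×10⁻³/969.6 = 2.989×10⁻⁶ m = 2.99×10³ nm.
Area A = 72.6 m².
(b) P = σAT⁴ = 5.670×10⁻⁸×72.6×(969.6)⁴ = 3.64×10⁶ W.

λ_max ≈ 2.99×10³ nm; P ≈ 3.64×10⁶ W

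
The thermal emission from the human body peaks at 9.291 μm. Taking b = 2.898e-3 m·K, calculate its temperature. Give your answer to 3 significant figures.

T ≈ 312 K

Wien's law gives T = b/λ_max = (2.898×10⁻³ m·K)/(9.291×10⁻⁶ m) = 312 K.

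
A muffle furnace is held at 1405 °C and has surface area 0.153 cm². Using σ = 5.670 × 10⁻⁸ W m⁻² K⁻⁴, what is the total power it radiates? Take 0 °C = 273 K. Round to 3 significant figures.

T = 1405 °C + 273 = 1678 K.
Area A = 0.153 cm² = 1.53×10⁻⁵ m².
P = σAT⁴ = 5.670×10⁻⁸ × 1.53×10⁻⁵ × (1678)⁴ = 6.88 W.

P ≈ 6.88 W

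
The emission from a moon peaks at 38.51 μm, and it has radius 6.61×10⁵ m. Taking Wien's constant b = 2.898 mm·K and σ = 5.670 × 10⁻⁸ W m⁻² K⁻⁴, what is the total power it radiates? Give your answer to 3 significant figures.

P ≈ 9.98×10¹² W

Wien's law: T = b/λ_max = 2.898×10⁻³/3.851×10⁻⁵ = 75.2532 K.
Surface area A = 4πR² = 4π(6.61×10⁵ m)² = 5.49051×10¹² m².
Then P = σAT⁴ = 5.670×10⁻⁸×5.49051×10¹²×(75.2532)⁴ = 9.98×10¹² W.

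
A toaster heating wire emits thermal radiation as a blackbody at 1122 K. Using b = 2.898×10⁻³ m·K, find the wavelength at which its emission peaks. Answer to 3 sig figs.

λ_max ≈ 2.58 μm

Wien's displacement law: λ_max = b/T = (2.898×10⁻³ m·K)/(1122 K) = 2.583×10⁻⁶ m.
That is 2.58 μm, in the infrared range.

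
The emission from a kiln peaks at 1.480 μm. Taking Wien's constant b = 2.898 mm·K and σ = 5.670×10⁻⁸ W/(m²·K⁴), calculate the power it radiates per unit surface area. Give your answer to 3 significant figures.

Wien's law: T = b/λ_max = 2.898×10⁻³/1.480×10⁻⁶ = 1958.11 K.
Then I = σT⁴ = 5.670×10⁻⁸×(1958.11)⁴ = 8.34×10⁵ W/m².

I ≈ 8.34×10⁵ W/m²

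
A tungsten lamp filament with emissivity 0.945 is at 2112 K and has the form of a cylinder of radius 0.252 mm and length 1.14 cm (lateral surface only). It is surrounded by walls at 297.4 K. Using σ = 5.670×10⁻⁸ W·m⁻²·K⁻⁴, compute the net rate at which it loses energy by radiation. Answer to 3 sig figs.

Net loss ≈ 19.2 W

Lateral area A = 2πrL = 2π×2.52×10⁻⁴×0.0114 = 1.80503×10⁻⁵ m².
Net radiated power P_net = εσA(T⁴ − T₀⁴) = 0.945×5.670×10⁻⁸×1.80503×10⁻⁵×(2112⁴ − 297.4⁴).
T⁴ − T₀⁴ = 1.98965×10¹³ − 7.82283×10⁹ = 1.98887×10¹³ K⁴, so P_net = 19.2 W.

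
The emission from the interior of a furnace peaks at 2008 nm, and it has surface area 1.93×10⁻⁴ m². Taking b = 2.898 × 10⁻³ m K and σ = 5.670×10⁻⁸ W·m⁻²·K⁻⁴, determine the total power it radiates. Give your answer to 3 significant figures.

P ≈ 47.5 W

Wien's law: T = b/λ_max = 2.898×10⁻³/2.008×10⁻⁶ = 1443.23 K.
Area A = 1.93×10⁻⁴ m².
Then P = σAT⁴ = 5.670×10⁻⁸×1.93×10⁻⁴×(1443.23)⁴ = 47.5 W.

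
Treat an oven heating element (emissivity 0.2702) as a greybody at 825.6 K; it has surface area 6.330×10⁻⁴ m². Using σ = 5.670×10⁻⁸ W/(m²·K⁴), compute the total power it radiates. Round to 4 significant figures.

P ≈ 4.506 W

Area A = 6.330×10⁻⁴ m².
P = εσAT⁴ = 0.2702 × 5.670×10⁻⁸ × 6.330×10⁻⁴ × (825.6)⁴ = 4.506 W.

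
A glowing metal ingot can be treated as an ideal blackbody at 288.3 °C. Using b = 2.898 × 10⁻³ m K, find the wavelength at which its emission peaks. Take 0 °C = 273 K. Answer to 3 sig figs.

λ_max ≈ 5.16 μm

T = 288.3 °C + 273 = 561.3 K.
Wien's displacement law: λ_max = b/T = (2.898×10⁻³ m·K)/(561.3 K) = 5.163×10⁻⁶ m.
That is 5.16 μm, in the infrared range.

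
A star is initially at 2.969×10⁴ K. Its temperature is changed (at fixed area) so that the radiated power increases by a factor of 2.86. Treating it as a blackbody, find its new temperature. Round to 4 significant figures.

P ∝ T⁴, so T₂/T₁ = (P₂/P₁)^(1/4) = (2.86)^(1/4) = 1.30044.
T₂ = 2.969×10⁴ × 1.30044 = 3.861×10⁴ K.

T₂ ≈ 3.861×10⁴ K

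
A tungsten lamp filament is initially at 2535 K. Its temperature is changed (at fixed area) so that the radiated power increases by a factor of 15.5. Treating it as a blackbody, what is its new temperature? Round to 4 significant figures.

T₂ ≈ 5030 K

P ∝ T⁴, so T₂/T₁ = (P₂/P₁)^(1/4) = (15.5)^(1/4) = 1.98419.
T₂ = 2535 × 1.98419 = 5030 K.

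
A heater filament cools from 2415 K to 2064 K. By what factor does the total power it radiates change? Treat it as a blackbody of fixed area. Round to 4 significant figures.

P ∝ T⁴, so P₂/P₁ = (T₂/T₁)⁴ = (2064/2415)⁴ = (0.854658)⁴ = 0.5335.

P₂/P₁ ≈ 0.5335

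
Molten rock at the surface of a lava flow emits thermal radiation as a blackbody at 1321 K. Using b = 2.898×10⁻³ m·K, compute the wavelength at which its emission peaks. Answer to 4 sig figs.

λ_max ≈ 2.194 μm

Wien's displacement law: λ_max = b/T = (2.898×10⁻³ m·K)/(1321 K) = 2.1938×10⁻⁶ m.
That is 2.194 μm, in the infrared range.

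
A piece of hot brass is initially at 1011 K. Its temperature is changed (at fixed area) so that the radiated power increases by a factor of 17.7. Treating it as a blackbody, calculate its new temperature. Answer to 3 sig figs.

T₂ ≈ 2.07×10³ K

P ∝ T⁴, so T₂/T₁ = (P₂/P₁)^(1/4) = (17.7)^(1/4) = 2.05113.
T₂ = 1011 × 2.05113 = 2.07×10³ K.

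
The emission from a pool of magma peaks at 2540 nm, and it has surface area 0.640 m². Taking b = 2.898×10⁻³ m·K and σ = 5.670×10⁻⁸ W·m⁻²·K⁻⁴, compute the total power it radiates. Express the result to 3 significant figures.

P ≈ 6.15×10⁴ W

Wien's law: T = b/λ_max = 2.898×10⁻³/2.540×10⁻⁶ = 1140.94 K.
Area A = 0.640 m².
Then P = σAT⁴ = 5.670×10⁻⁸×0.640×(1140.94)⁴ = 6.15×10⁴ W.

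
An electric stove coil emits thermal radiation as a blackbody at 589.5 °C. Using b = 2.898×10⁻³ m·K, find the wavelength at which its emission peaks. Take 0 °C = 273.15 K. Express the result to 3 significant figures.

T = 589.5 °C + 273.15 = 862.65 K.
Wien's displacement law: λ_max = b/T = (2.898×10⁻³ m·K)/(862.65 K) = 3.359×10⁻⁶ m.
That is 3.36 μm, in the infrared range.

λ_max ≈ 3.36 μm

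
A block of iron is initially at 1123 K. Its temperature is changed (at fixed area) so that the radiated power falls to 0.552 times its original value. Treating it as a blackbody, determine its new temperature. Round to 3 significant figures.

P ∝ T⁴, so T₂/T₁ = (P₂/P₁)^(1/4) = (0.552)^(1/4) = 0.861955.
T₂ = 1123 × 0.861955 = 968 K.

T₂ ≈ 968 K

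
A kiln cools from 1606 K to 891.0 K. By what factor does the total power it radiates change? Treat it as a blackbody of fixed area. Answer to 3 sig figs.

P₂/P₁ ≈ 0.0947

P ∝ T⁴, so P₂/P₁ = (T₂/T₁)⁴ = (891.0/1606)⁴ = (0.554795)⁴ = 0.0947.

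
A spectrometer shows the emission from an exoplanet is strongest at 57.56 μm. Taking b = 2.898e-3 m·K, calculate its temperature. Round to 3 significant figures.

T ≈ 50.3 K

Wien's law gives T = b/λ_max = (2.898×10⁻³ m·K)/(5.756×10⁻⁵ m) = 50.3 K.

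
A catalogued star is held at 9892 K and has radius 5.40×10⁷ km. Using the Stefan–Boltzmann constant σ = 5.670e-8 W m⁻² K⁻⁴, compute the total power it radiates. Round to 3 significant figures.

Surface area A = 4πR² = 4π(5.40×10¹⁰ m)² = 3.66435×10²² m².
P = σAT⁴ = 5.670×10⁻⁸ × 3.66435×10²² × (9892)⁴ = 1.99×10³¹ W.

P ≈ 1.99×10³¹ W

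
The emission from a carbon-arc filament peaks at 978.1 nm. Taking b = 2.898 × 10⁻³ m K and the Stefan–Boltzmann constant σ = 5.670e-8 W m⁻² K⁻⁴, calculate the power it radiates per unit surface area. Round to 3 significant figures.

I ≈ 4.37×10⁶ W/m²

Wien's law: T = b/λ_max = 2.898×10⁻³/9.781×10⁻⁷ = 2962.89 K.
Then I = σT⁴ = 5.670×10⁻⁸×(2962.89)⁴ = 4.37×10⁶ W/m².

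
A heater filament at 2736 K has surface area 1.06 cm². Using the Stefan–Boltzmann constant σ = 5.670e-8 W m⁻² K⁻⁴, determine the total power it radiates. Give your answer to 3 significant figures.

P ≈ 337 W

Area A = 1.06 cm² = 1.06×10⁻⁴ m².
P = σAT⁴ = 5.670×10⁻⁸ × 1.06×10⁻⁴ × (2736)⁴ = 337 W.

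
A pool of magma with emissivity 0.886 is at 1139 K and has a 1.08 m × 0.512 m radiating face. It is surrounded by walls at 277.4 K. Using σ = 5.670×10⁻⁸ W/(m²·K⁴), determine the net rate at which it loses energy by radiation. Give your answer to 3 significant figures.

Net loss ≈ 4.66×10⁴ W

Area A = 1.08 × 0.512 = 0.55296 m².
Net radiated power P_net = εσA(T⁴ − T₀⁴) = 0.886×5.670×10⁻⁸×0.55296×(1139⁴ − 277.4⁴).
T⁴ − T₀⁴ = 1.68304×10¹² − 5.92142×10⁹ = 1.67712×10¹² K⁴, so P_net = 4.66×10⁴ W.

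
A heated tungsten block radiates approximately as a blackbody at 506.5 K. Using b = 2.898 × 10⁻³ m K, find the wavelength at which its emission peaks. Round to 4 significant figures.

λ_max ≈ 5.722 μm

Wien's displacement law: λ_max = b/T = (2.898×10⁻³ m·K)/(506.5 K) = 5.7216×10⁻⁶ m.
That is 5.722 μm, in the infrared range.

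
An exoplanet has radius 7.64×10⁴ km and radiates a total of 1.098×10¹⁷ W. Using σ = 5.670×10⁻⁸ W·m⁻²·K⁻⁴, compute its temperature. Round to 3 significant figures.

Surface area A = 4πR² = 4π(7.64×10⁷ m)² = 7.33494×10¹⁶ m².
P = σAT⁴ ⇒ T = (P/(σA))^(1/4) = (1.098×10¹⁷/(5.670×10⁻⁸×7.33494×10¹⁶))^(1/4) = 71.7 K.

T ≈ 71.7 K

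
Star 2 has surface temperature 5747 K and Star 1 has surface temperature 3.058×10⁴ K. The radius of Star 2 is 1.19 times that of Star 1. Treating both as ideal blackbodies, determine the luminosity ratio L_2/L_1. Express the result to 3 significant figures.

L_2/L_1 ≈ 1.77×10⁻³

L ∝ R²T⁴, so L_2/L_1 = (R_2/R_1)²(T_2/T_1)⁴ = (1.19)² × (5747/3.058×10⁴)⁴ = 1.4161 × 1.24743×10⁻³ = 1.77×10⁻³.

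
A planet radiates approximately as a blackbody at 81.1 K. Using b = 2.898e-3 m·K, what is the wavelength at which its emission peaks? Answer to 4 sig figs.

Wien's displacement law: λ_max = b/T = (2.898×10⁻³ m·K)/(81.1 K) = 3.5734×10⁻⁵ m.
That is 35.73 μm, in the infrared range.

λ_max ≈ 35.73 μm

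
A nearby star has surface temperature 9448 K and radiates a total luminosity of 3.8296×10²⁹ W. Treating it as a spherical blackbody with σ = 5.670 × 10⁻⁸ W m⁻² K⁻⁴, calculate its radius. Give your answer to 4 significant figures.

R ≈ 8.213×10⁹ m

L = 4πR²σT⁴ ⇒ R = √(L/(4πσT⁴)).
σT⁴ = 4.51796×10⁸ W/m², so R = √(3.8296×10²⁹/(4π×4.51796×10⁸)) = 8.213×10⁹ m.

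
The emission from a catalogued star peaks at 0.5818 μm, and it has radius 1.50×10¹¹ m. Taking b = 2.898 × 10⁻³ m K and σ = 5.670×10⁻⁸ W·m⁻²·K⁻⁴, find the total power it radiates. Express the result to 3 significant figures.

Wien's law: T = b/λ_max = 2.898×10⁻³/5.818×10⁻⁷ = 4981.09 K.
Surface area A = 4πR² = 4π(1.50×10¹¹ m)² = 2.82743×10²³ m².
Then P = σAT⁴ = 5.670×10⁻⁸×2.82743×10²³×(4981.09)⁴ = 9.87×10³⁰ W.

P ≈ 9.87×10³⁰ W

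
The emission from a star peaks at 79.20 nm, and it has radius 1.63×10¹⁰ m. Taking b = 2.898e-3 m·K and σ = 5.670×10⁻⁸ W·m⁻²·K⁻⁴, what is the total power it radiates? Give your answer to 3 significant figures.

Wien's law: T = b/λ_max = 2.898×10⁻³/7.920×10⁻⁸ = 36590.9 K.
Surface area A = 4πR² = 4π(1.63×10¹⁰ m)² = 3.33876×10²¹ m².
Then P = σAT⁴ = 5.670×10⁻⁸×3.33876×10²¹×(36590.9)⁴ = 3.39×10³² W.

P ≈ 3.39×10³² W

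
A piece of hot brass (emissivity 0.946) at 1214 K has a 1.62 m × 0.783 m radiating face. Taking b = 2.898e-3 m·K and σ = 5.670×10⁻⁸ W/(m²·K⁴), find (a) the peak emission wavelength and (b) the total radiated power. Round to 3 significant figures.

(a) λ_max = b/T = 2.898×10⁻³/1214 = 2.387×10⁻⁶ m = 2.39×10³ nm.
Area A = 1.62 × 0.783 = 1.26846 m².
(b) P = εσAT⁴ = 0.946×5.670×10⁻⁸×1.26846×(1214)⁴ = 1.48×10⁵ W.

λ_max ≈ 2.39×10³ nm; P ≈ 1.48×10⁵ W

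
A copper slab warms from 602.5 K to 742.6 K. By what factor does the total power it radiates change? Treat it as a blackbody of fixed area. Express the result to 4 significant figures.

P₂/P₁ ≈ 2.308

P ∝ T⁴, so P₂/P₁ = (T₂/T₁)⁴ = (742.6/602.5)⁴ = (1.23253)⁴ = 2.308.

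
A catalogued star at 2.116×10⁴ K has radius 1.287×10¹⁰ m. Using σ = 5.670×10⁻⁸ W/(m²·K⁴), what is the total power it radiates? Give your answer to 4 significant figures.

P ≈ 2.366×10³¹ W

Surface area A = 4πR² = 4π(1.287×10¹⁰ m)² = 2.08145×10²¹ m².
P = σAT⁴ = 5.670×10⁻⁸ × 2.08145×10²¹ × (2.116×10⁴)⁴ = 2.366×10³¹ W.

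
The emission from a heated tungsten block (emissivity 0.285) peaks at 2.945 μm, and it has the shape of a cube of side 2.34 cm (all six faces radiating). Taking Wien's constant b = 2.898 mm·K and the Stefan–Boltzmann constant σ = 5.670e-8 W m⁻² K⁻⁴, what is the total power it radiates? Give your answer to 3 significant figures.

Wien's law: T = b/λ_max = 2.898×10⁻³/2.945×10⁻⁶ = 984.041 K.
Area A = 6s² = 6×(0.0234 m)² = 3.28536×10⁻³ m².
Then P = εσAT⁴ = 0.285×5.670×10⁻⁸×3.28536×10⁻³×(984.041)⁴ = 49.8 W.

P ≈ 49.8 W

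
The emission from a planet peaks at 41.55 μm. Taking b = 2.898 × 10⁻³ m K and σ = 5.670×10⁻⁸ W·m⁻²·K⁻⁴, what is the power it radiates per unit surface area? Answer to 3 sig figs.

I ≈ 1.34 W/m²

Wien's law: T = b/λ_max = 2.898×10⁻³/4.155×10⁻⁵ = 69.7473 K.
Then I = σT⁴ = 5.670×10⁻⁸×(69.7473)⁴ = 1.34 W/m².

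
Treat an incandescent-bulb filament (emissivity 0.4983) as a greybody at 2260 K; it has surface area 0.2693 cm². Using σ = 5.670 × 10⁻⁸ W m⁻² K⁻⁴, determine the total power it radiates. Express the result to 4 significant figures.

Area A = 0.2693 cm² = 2.693×10⁻⁵ m².
P = εσAT⁴ = 0.4983 × 5.670×10⁻⁸ × 2.693×10⁻⁵ × (2260)⁴ = 19.85 W.

P ≈ 19.85 W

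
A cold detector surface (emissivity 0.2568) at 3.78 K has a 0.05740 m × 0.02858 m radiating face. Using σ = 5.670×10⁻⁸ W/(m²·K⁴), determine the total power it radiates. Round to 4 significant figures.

P ≈ 4.877×10⁻⁹ W

Area A = 0.05740 × 0.02858 = 1.64049×10⁻³ m².
P = εσAT⁴ = 0.2568 × 5.670×10⁻⁸ × 1.64049×10⁻³ × (3.78)⁴ = 4.877×10⁻⁹ W.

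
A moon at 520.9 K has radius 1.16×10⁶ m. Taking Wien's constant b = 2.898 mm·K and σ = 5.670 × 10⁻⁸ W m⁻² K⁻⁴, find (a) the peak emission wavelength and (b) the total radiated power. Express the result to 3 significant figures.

(a) λ_max = b/T = 2.898×10⁻³/520.9 = 5.563×10⁻⁶ m = 5.56 μm.
Surface area A = 4πR² = 4π(1.16×10⁶ m)² = 1.69093×10¹³ m².
(b) P = σAT⁴ = 5.670×10⁻⁸×1.69093×10¹³×(520.9)⁴ = 7.06×10¹⁶ W.

λ_max ≈ 5.56 μm; P ≈ 7.06×10¹⁶ W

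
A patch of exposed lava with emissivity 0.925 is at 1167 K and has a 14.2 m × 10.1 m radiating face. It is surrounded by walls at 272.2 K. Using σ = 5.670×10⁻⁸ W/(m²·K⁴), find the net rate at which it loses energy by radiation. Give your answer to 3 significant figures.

Area A = 14.2 × 10.1 = 143.42 m².
Net radiated power P_net = εσA(T⁴ − T₀⁴) = 0.925×5.670×10⁻⁸×143.42×(1167⁴ − 272.2⁴).
T⁴ − T₀⁴ = 1.85474×10¹² − 5.48975×10⁹ = 1.84925×10¹² K⁴, so P_net = 1.39×10⁷ W.

Net loss ≈ 1.39×10⁷ W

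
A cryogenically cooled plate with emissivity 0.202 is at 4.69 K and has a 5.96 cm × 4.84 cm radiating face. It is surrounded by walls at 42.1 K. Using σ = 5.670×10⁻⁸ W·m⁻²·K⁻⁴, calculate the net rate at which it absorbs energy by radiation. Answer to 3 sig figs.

Net gain ≈ 1.04×10⁻⁴ W

Area A = 0.0596 × 0.0484 = 2.88464×10⁻³ m².
Net radiated power P_net = εσA(T⁴ − T₀⁴) = 0.202×5.670×10⁻⁸×2.88464×10⁻³×(4.69⁴ − 42.1⁴).
T⁴ − T₀⁴ = 483.828 − 3.14144×10⁶ = -3.14096×10⁶ K⁴, so P_net = -1.04×10⁻⁴ W — negative, meaning a net gain of 1.04×10⁻⁴ W.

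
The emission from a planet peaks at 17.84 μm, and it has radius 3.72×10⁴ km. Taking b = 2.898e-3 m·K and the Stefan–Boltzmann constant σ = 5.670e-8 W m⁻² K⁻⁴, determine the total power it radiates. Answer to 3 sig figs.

Wien's law: T = b/λ_max = 2.898×10⁻³/1.784×10⁻⁵ = 162.444 K.
Surface area A = 4πR² = 4π(3.72×10⁷ m)² = 1.73898×10¹⁶ m².
Then P = σAT⁴ = 5.670×10⁻⁸×1.73898×10¹⁶×(162.444)⁴ = 6.87×10¹⁷ W.

P ≈ 6.87×10¹⁷ W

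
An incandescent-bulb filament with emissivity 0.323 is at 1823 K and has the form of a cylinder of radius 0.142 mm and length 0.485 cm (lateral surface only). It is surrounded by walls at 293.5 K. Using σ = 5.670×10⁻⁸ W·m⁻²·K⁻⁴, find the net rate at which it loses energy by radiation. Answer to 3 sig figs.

Net loss ≈ 0.875 W

Lateral area A = 2πrL = 2π×1.42×10⁻⁴×4.85×10⁻³ = 4.32723×10⁻⁶ m².
Net radiated power P_net = εσA(T⁴ − T₀⁴) = 0.323×5.670×10⁻⁸×4.32723×10⁻⁶×(1823⁴ − 293.5⁴).
T⁴ − T₀⁴ = 1.10445×10¹³ − 7.42049×10⁹ = 1.10371×10¹³ K⁴, so P_net = 0.875 W.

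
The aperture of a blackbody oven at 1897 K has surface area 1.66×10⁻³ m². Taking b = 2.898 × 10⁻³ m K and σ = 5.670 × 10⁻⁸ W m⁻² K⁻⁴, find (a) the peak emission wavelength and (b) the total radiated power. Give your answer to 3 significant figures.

λ_max ≈ 1.53 μm; P ≈ 1.22×10³ W

(a) λ_max = b/T = 2.898×10⁻³/1897 = 1.528×10⁻⁶ m = 1.53 μm.
Area A = 1.66×10⁻³ m².
(b) P = σAT⁴ = 5.670×10⁻⁸×1.66×10⁻³×(1897)⁴ = 1.22×10³ W.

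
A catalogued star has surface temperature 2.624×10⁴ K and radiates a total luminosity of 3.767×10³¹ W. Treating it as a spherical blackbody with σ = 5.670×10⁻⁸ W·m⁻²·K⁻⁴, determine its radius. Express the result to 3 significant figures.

L = 4πR²σT⁴ ⇒ R = √(L/(4πσT⁴)).
σT⁴ = 2.68806×10¹⁰ W/m², so R = √(3.767×10³¹/(4π×2.68806×10¹⁰)) = 1.06×10¹⁰ m.

R ≈ 1.06×10¹⁰ m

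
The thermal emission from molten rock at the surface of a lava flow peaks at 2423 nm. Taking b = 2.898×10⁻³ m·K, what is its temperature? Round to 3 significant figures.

T ≈ 1.20×10³ K

Wien's law gives T = b/λ_max = (2.898×10⁻³ m·K)/(2.423×10⁻⁶ m) = 1.20×10³ K.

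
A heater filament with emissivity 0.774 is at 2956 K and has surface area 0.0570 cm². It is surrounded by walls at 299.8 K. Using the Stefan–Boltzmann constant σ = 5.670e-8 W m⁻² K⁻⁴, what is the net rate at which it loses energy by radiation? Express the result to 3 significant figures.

Area A = 0.0570 cm² = 5.70×10⁻⁶ m².
Net radiated power P_net = εσA(T⁴ − T₀⁴) = 0.774×5.670×10⁻⁸×5.70×10⁻⁶×(2956⁴ − 299.8⁴).
T⁴ − T₀⁴ = 7.63515×10¹³ − 8.07842×10⁹ = 7.63434×10¹³ K⁴, so P_net = 19.1 W.

Net loss ≈ 19.1 W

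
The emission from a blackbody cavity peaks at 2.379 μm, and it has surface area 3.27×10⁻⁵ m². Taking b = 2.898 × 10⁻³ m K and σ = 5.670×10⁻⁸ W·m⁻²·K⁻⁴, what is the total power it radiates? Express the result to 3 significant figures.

Wien's law: T = b/λ_max = 2.898×10⁻³/2.379×10⁻⁶ = 1218.16 K.
Area A = 3.27×10⁻⁵ m².
Then P = σAT⁴ = 5.670×10⁻⁸×3.27×10⁻⁵×(1218.16)⁴ = 4.08 W.

P ≈ 4.08 W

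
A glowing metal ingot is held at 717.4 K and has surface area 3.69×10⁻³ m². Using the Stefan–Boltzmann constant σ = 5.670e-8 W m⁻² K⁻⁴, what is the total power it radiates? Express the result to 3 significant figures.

Area A = 3.69×10⁻³ m².
P = σAT⁴ = 5.670×10⁻⁸ × 3.69×10⁻³ × (717.4)⁴ = 55.4 W.

P ≈ 55.4 W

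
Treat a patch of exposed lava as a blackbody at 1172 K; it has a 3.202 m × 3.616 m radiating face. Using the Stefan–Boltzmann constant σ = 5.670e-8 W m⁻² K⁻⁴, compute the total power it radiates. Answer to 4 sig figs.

P ≈ 1.239×10⁶ W

Area A = 3.202 × 3.616 = 11.5784 m².
P = σAT⁴ = 5.670×10⁻⁸ × 11.5784 × (1172)⁴ = 1.239×10⁶ W.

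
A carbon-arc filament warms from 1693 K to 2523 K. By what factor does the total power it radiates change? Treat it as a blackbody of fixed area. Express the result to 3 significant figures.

P ∝ T⁴, so P₂/P₁ = (T₂/T₁)⁴ = (2523/1693)⁴ = (1.49025)⁴ = 4.93.

P₂/P₁ ≈ 4.93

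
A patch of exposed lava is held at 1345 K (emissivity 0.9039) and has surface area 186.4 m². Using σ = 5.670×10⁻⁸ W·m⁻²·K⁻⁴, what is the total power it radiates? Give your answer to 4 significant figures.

P ≈ 3.126×10⁷ W

Area A = 186.4 m².
P = εσAT⁴ = 0.9039 × 5.670×10⁻⁸ × 186.4 × (1345)⁴ = 3.126×10⁷ W.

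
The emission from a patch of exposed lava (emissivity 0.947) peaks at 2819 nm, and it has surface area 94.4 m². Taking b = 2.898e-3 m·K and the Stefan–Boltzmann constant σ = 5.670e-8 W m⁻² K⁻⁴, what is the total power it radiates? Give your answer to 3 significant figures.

P ≈ 5.66×10⁶ W

Wien's law: T = b/λ_max = 2.898×10⁻³/2.819×10⁻⁶ = 1028.02 K.
Area A = 94.4 m².
Then P = εσAT⁴ = 0.947×5.670×10⁻⁸×94.4×(1028.02)⁴ = 5.66×10⁶ W.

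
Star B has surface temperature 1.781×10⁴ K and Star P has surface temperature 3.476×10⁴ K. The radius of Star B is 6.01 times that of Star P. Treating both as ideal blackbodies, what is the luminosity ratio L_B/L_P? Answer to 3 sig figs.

L ∝ R²T⁴, so L_B/L_P = (R_B/R_P)²(T_B/T_P)⁴ = (6.01)² × (1.781×10⁴/3.476×10⁴)⁴ = 36.1201 × 0.0689186 = 2.49.

L_B/L_P ≈ 2.49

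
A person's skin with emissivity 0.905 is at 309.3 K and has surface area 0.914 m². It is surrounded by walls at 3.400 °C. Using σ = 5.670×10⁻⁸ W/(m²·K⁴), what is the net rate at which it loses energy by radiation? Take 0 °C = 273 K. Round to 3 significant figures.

Surroundings: T = 3.400 °C + 273 = 276.400 K.
Area A = 0.914 m².
Net radiated power P_net = εσA(T⁴ − T₀⁴) = 0.905×5.670×10⁻⁸×0.914×(309.3⁴ − 276.400⁴).
T⁴ − T₀⁴ = 9.15208×10⁹ − 5.83650×10⁹ = 3.31558×10⁹ K⁴, so P_net = 156 W.

Net loss ≈ 156 W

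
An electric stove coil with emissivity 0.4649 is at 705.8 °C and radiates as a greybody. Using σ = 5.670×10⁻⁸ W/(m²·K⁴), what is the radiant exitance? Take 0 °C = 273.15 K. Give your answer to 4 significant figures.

T = 705.8 °C + 273.15 = 978.95 K.
Stefan–Boltzmann: I = εσT⁴ = 0.4649 × 5.670×10⁻⁸ × (978.95)⁴ = 2.421×10⁴ W/m².

I ≈ 2.421×10⁴ W/m²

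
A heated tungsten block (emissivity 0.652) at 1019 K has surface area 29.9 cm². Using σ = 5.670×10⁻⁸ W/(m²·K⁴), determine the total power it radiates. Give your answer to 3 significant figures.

P ≈ 119 W

Area A = 29.9 cm² = 2.99×10⁻³ m².
P = εσAT⁴ = 0.652 × 5.670×10⁻⁸ × 2.99×10⁻³ × (1019)⁴ = 119 W.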